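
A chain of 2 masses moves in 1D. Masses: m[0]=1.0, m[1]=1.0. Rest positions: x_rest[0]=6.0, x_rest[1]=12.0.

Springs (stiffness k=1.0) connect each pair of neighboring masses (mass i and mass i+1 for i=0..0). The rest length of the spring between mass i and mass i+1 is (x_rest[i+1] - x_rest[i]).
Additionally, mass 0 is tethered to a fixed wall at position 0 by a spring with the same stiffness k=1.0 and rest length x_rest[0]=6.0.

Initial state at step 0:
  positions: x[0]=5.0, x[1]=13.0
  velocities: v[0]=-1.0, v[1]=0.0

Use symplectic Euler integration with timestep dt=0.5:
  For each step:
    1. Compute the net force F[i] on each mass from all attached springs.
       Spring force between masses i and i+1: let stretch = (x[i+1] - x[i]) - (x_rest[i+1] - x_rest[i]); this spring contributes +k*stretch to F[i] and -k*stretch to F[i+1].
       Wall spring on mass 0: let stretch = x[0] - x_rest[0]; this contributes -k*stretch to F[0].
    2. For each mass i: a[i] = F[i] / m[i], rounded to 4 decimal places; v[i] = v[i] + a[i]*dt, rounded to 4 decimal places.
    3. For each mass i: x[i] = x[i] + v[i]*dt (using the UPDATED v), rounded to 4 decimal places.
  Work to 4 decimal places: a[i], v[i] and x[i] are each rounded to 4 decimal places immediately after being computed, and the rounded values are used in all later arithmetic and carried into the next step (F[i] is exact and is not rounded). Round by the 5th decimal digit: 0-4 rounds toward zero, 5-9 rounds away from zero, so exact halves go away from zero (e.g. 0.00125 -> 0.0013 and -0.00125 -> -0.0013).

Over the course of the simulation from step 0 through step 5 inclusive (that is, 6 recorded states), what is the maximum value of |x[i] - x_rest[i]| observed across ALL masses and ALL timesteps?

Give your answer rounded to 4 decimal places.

Step 0: x=[5.0000 13.0000] v=[-1.0000 0.0000]
Step 1: x=[5.2500 12.5000] v=[0.5000 -1.0000]
Step 2: x=[6.0000 11.6875] v=[1.5000 -1.6250]
Step 3: x=[6.6719 10.9531] v=[1.3438 -1.4688]
Step 4: x=[6.7462 10.6484] v=[0.1485 -0.6094]
Step 5: x=[6.1095 10.8682] v=[-1.2735 0.4395]
Max displacement = 1.3516

Answer: 1.3516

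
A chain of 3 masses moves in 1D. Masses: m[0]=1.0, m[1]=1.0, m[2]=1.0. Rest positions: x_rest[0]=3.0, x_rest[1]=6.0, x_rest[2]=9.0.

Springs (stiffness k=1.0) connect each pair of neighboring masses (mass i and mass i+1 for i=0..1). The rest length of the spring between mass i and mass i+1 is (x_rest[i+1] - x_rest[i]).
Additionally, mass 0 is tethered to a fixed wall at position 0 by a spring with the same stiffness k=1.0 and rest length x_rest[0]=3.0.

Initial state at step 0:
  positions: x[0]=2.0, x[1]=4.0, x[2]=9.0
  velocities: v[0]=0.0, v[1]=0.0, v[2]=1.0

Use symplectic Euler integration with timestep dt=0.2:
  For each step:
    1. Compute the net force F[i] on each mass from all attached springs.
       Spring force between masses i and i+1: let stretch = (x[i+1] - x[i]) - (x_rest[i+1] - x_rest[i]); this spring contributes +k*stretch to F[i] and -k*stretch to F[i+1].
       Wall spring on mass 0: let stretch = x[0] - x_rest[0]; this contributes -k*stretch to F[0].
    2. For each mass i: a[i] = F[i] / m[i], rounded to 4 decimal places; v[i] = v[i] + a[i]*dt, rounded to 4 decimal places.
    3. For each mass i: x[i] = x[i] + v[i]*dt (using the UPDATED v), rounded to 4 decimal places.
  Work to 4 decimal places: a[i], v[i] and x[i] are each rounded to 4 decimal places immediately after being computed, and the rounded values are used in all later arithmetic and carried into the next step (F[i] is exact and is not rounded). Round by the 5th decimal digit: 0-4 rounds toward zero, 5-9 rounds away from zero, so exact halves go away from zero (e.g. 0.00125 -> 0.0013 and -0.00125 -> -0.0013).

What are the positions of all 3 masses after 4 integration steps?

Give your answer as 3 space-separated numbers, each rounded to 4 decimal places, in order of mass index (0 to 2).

Step 0: x=[2.0000 4.0000 9.0000] v=[0.0000 0.0000 1.0000]
Step 1: x=[2.0000 4.1200 9.1200] v=[0.0000 0.6000 0.6000]
Step 2: x=[2.0048 4.3552 9.1600] v=[0.0240 1.1760 0.2000]
Step 3: x=[2.0234 4.6886 9.1278] v=[0.0931 1.6669 -0.1610]
Step 4: x=[2.0677 5.0929 9.0380] v=[0.2215 2.0217 -0.4488]

Answer: 2.0677 5.0929 9.0380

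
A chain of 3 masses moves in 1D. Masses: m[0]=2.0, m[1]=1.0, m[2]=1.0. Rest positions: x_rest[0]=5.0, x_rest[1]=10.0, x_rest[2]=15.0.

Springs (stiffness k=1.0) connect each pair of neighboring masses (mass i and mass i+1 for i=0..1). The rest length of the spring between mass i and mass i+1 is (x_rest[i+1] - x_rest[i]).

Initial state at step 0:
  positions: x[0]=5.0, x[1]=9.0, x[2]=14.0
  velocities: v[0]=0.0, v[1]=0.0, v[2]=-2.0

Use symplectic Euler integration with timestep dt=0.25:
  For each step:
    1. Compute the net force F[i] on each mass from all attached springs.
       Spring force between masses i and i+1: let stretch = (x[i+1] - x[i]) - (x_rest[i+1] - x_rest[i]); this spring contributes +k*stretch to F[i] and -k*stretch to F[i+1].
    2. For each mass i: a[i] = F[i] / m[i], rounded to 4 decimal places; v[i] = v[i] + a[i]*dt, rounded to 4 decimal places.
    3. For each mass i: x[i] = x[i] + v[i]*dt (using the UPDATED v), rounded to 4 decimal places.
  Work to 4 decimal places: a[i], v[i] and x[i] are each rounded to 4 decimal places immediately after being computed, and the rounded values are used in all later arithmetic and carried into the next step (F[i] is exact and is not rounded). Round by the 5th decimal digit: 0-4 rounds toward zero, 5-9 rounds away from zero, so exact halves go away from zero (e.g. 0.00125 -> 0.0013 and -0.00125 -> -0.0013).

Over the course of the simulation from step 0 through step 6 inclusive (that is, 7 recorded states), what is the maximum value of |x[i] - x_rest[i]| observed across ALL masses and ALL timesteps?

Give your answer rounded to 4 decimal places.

Answer: 2.8956

Derivation:
Step 0: x=[5.0000 9.0000 14.0000] v=[0.0000 0.0000 -2.0000]
Step 1: x=[4.9688 9.0625 13.5000] v=[-0.1250 0.2500 -2.0000]
Step 2: x=[4.9092 9.1465 13.0352] v=[-0.2383 0.3360 -1.8594]
Step 3: x=[4.8258 9.2087 12.6398] v=[-0.3337 0.2489 -1.5816]
Step 4: x=[4.7231 9.2115 12.3425] v=[-0.4109 0.0110 -1.1894]
Step 5: x=[4.6044 9.1294 12.1620] v=[-0.4749 -0.3284 -0.7222]
Step 6: x=[4.4708 8.9540 12.1044] v=[-0.5343 -0.7015 -0.2304]
Max displacement = 2.8956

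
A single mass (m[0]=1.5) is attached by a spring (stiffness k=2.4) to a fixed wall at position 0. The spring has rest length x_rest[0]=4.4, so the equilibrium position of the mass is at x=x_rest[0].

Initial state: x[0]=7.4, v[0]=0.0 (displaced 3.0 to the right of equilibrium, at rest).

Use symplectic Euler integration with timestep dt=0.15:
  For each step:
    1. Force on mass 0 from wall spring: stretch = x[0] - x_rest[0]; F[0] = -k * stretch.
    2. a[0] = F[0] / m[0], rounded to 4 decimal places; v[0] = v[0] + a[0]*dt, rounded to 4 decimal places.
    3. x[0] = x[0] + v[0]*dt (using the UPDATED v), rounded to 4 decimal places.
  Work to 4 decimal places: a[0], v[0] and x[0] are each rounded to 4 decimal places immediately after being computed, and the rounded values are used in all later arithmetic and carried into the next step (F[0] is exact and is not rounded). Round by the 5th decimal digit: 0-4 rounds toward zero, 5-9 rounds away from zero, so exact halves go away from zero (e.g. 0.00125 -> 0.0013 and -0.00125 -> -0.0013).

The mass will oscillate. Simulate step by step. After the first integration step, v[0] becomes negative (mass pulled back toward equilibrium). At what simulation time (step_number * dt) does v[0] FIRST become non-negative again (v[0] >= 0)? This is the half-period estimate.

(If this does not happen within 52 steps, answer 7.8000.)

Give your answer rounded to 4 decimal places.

Step 0: x=[7.4000] v=[0.0000]
Step 1: x=[7.2920] v=[-0.7200]
Step 2: x=[7.0799] v=[-1.4141]
Step 3: x=[6.7713] v=[-2.0573]
Step 4: x=[6.3773] v=[-2.6264]
Step 5: x=[5.9122] v=[-3.1010]
Step 6: x=[5.3926] v=[-3.4639]
Step 7: x=[4.8373] v=[-3.7021]
Step 8: x=[4.2662] v=[-3.8071]
Step 9: x=[3.7000] v=[-3.7750]
Step 10: x=[3.1590] v=[-3.6070]
Step 11: x=[2.6626] v=[-3.3092]
Step 12: x=[2.2288] v=[-2.8922]
Step 13: x=[1.8731] v=[-2.3711]
Step 14: x=[1.6084] v=[-1.7647]
Step 15: x=[1.4442] v=[-1.0947]
Step 16: x=[1.3864] v=[-0.3853]
Step 17: x=[1.4371] v=[0.3380]
First v>=0 after going negative at step 17, time=2.5500

Answer: 2.5500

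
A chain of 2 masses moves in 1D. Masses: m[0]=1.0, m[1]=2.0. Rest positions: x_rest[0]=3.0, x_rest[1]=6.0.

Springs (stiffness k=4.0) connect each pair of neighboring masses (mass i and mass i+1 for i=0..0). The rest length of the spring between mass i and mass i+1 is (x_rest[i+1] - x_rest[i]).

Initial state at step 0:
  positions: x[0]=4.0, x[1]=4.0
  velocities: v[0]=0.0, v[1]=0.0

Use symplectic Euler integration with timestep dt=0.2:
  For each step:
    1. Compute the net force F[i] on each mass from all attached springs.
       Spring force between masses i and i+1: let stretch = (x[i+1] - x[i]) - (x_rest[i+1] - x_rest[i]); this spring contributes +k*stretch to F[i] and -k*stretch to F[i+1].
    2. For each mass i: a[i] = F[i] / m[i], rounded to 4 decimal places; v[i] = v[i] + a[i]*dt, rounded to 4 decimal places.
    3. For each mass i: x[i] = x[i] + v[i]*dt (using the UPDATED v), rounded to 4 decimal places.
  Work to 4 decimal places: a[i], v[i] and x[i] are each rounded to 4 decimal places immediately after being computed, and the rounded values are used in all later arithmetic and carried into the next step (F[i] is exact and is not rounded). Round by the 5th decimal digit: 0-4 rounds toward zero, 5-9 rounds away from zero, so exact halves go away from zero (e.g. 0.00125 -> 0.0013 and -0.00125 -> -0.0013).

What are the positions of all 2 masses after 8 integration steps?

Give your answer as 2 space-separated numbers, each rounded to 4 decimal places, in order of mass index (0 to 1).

Answer: 1.0011 5.4994

Derivation:
Step 0: x=[4.0000 4.0000] v=[0.0000 0.0000]
Step 1: x=[3.5200 4.2400] v=[-2.4000 1.2000]
Step 2: x=[2.6752 4.6624] v=[-4.2240 2.1120]
Step 3: x=[1.6684 5.1658] v=[-5.0342 2.5171]
Step 4: x=[0.7411 5.6294] v=[-4.6363 2.3181]
Step 5: x=[0.1160 5.9420] v=[-3.1257 1.5628]
Step 6: x=[-0.0570 6.0285] v=[-0.8649 0.4324]
Step 7: x=[0.2637 5.8681] v=[1.6035 -0.8018]
Step 8: x=[1.0011 5.4994] v=[3.6870 -1.8436]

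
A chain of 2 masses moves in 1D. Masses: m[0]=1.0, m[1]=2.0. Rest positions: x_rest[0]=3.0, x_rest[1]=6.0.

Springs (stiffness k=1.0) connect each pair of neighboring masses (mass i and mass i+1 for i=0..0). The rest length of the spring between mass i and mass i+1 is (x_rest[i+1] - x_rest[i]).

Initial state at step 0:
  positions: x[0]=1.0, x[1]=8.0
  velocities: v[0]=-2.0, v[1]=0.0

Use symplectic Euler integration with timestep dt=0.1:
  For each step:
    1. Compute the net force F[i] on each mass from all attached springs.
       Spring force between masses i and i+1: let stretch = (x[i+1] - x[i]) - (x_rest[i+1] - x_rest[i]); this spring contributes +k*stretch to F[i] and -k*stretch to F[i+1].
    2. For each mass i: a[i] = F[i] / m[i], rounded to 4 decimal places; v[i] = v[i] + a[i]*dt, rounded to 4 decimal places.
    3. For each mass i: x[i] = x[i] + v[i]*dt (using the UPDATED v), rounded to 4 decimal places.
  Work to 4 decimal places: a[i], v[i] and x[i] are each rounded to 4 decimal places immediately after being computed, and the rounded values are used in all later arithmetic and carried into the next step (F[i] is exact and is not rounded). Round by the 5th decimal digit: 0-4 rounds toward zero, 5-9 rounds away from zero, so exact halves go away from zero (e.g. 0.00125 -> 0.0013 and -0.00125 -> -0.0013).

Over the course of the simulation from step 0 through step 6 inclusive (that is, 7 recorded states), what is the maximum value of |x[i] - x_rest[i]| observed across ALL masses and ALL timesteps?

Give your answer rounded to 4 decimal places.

Step 0: x=[1.0000 8.0000] v=[-2.0000 0.0000]
Step 1: x=[0.8400 7.9800] v=[-1.6000 -0.2000]
Step 2: x=[0.7214 7.9393] v=[-1.1860 -0.4070]
Step 3: x=[0.6450 7.8775] v=[-0.7642 -0.6179]
Step 4: x=[0.6109 7.7946] v=[-0.3410 -0.8295]
Step 5: x=[0.6186 7.6907] v=[0.0774 -1.0387]
Step 6: x=[0.6671 7.5665] v=[0.4846 -1.2423]
Max displacement = 2.3891

Answer: 2.3891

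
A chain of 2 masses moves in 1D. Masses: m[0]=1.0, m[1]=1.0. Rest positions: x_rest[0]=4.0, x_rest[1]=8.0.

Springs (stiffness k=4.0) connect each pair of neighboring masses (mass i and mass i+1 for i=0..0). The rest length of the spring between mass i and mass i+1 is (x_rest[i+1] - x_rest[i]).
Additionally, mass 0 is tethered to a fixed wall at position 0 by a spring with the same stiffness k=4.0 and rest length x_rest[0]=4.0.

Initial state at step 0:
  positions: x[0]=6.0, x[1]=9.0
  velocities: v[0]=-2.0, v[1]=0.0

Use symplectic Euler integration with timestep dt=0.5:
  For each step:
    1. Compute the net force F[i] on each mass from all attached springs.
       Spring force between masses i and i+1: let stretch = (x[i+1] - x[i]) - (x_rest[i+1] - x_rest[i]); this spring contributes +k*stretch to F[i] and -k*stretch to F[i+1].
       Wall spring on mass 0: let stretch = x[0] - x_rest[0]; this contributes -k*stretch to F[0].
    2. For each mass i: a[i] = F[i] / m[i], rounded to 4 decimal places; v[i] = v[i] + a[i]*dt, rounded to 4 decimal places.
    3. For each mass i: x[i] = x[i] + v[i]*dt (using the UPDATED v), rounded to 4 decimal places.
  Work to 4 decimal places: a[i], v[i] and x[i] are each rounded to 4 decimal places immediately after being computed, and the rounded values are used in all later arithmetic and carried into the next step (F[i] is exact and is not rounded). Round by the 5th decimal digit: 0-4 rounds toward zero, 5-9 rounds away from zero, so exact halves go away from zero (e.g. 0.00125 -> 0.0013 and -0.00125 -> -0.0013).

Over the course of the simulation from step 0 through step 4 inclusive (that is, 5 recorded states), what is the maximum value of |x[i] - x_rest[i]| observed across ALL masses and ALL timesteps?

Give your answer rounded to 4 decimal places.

Answer: 3.0000

Derivation:
Step 0: x=[6.0000 9.0000] v=[-2.0000 0.0000]
Step 1: x=[2.0000 10.0000] v=[-8.0000 2.0000]
Step 2: x=[4.0000 7.0000] v=[4.0000 -6.0000]
Step 3: x=[5.0000 5.0000] v=[2.0000 -4.0000]
Step 4: x=[1.0000 7.0000] v=[-8.0000 4.0000]
Max displacement = 3.0000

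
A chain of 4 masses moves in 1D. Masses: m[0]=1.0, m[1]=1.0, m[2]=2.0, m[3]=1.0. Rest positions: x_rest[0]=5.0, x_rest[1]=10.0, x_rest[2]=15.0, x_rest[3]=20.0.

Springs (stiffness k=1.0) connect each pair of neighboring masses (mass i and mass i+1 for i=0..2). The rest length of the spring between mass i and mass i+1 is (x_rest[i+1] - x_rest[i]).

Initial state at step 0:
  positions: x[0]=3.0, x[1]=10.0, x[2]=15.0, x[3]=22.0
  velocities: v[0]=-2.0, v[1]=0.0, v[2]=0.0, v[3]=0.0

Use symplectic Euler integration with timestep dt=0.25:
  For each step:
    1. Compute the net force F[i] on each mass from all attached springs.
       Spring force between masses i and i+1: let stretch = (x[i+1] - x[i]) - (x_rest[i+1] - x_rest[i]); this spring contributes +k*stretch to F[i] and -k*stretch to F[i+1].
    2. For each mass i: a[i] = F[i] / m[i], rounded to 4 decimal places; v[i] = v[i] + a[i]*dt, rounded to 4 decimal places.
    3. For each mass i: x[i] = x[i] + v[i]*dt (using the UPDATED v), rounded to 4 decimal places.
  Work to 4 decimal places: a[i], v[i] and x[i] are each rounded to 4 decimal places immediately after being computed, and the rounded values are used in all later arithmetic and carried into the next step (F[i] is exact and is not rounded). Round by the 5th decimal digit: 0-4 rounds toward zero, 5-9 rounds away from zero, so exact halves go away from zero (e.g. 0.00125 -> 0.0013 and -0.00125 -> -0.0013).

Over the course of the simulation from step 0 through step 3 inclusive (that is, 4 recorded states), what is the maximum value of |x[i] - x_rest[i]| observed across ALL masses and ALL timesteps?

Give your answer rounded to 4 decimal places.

Step 0: x=[3.0000 10.0000 15.0000 22.0000] v=[-2.0000 0.0000 0.0000 0.0000]
Step 1: x=[2.6250 9.8750 15.0625 21.8750] v=[-1.5000 -0.5000 0.2500 -0.5000]
Step 2: x=[2.3906 9.6211 15.1758 21.6367] v=[-0.9375 -1.0156 0.4531 -0.9531]
Step 3: x=[2.2956 9.2625 15.3174 21.3071] v=[-0.3799 -1.4346 0.5664 -1.3183]
Max displacement = 2.7044

Answer: 2.7044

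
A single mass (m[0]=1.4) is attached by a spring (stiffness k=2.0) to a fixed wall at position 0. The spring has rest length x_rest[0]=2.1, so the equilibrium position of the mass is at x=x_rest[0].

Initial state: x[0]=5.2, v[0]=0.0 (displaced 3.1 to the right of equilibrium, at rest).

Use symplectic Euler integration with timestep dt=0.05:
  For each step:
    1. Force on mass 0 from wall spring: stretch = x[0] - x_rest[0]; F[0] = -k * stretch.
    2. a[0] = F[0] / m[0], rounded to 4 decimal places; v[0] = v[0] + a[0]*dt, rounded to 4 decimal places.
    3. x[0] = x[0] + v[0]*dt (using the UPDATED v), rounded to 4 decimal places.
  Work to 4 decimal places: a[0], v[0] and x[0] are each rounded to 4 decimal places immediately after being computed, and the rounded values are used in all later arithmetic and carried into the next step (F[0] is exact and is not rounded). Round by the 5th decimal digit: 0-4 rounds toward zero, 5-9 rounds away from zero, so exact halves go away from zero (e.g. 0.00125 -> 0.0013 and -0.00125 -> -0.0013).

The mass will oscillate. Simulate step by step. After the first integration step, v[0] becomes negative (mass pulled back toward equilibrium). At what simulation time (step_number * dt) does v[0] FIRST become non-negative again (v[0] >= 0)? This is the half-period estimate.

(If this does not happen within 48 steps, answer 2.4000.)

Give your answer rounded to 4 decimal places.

Answer: 2.4000

Derivation:
Step 0: x=[5.2000] v=[0.0000]
Step 1: x=[5.1889] v=[-0.2214]
Step 2: x=[5.1668] v=[-0.4420]
Step 3: x=[5.1337] v=[-0.6611]
Step 4: x=[5.0898] v=[-0.8778]
Step 5: x=[5.0352] v=[-1.0914]
Step 6: x=[4.9701] v=[-1.3011]
Step 7: x=[4.8948] v=[-1.5061]
Step 8: x=[4.8095] v=[-1.7057]
Step 9: x=[4.7145] v=[-1.8992]
Step 10: x=[4.6102] v=[-2.0860]
Step 11: x=[4.4969] v=[-2.2653]
Step 12: x=[4.3751] v=[-2.4365]
Step 13: x=[4.2452] v=[-2.5990]
Step 14: x=[4.1076] v=[-2.7522]
Step 15: x=[3.9628] v=[-2.8956]
Step 16: x=[3.8114] v=[-3.0287]
Step 17: x=[3.6539] v=[-3.1509]
Step 18: x=[3.4908] v=[-3.2619]
Step 19: x=[3.3227] v=[-3.3612]
Step 20: x=[3.1503] v=[-3.4485]
Step 21: x=[2.9741] v=[-3.5235]
Step 22: x=[2.7948] v=[-3.5859]
Step 23: x=[2.6130] v=[-3.6355]
Step 24: x=[2.4294] v=[-3.6721]
Step 25: x=[2.2446] v=[-3.6956]
Step 26: x=[2.0593] v=[-3.7059]
Step 27: x=[1.8742] v=[-3.7030]
Step 28: x=[1.6899] v=[-3.6869]
Step 29: x=[1.5070] v=[-3.6576]
Step 30: x=[1.3262] v=[-3.6152]
Step 31: x=[1.1482] v=[-3.5599]
Step 32: x=[0.9736] v=[-3.4919]
Step 33: x=[0.8030] v=[-3.4114]
Step 34: x=[0.6371] v=[-3.3188]
Step 35: x=[0.4764] v=[-3.2143]
Step 36: x=[0.3215] v=[-3.0983]
Step 37: x=[0.1729] v=[-2.9713]
Step 38: x=[0.0312] v=[-2.8337]
Step 39: x=[-0.1031] v=[-2.6859]
Step 40: x=[-0.2295] v=[-2.5285]
Step 41: x=[-0.3476] v=[-2.3621]
Step 42: x=[-0.4570] v=[-2.1873]
Step 43: x=[-0.5572] v=[-2.0047]
Step 44: x=[-0.6479] v=[-1.8149]
Step 45: x=[-0.7288] v=[-1.6186]
Step 46: x=[-0.7996] v=[-1.4165]
Step 47: x=[-0.8601] v=[-1.2094]
Step 48: x=[-0.9100] v=[-0.9980]
v[0] did not become non-negative within 48 steps; using fallback time=2.4000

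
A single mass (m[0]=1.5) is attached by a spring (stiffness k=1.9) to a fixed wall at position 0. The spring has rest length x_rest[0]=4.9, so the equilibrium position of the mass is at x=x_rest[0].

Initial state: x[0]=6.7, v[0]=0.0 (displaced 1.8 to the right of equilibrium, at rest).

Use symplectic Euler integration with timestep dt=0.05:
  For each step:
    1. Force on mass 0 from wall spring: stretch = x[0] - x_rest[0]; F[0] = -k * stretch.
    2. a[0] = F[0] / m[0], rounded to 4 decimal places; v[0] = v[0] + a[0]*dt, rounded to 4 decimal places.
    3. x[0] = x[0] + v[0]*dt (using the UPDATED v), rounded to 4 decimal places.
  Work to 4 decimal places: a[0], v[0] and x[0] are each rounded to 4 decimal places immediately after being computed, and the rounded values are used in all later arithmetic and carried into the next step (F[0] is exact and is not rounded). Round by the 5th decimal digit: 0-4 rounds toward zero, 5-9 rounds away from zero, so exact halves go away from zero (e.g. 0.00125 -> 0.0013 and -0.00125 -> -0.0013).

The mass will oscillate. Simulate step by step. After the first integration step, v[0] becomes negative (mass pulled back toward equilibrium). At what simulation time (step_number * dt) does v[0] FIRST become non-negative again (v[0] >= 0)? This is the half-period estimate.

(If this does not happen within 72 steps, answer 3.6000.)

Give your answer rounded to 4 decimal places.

Answer: 2.8000

Derivation:
Step 0: x=[6.7000] v=[0.0000]
Step 1: x=[6.6943] v=[-0.1140]
Step 2: x=[6.6829] v=[-0.2276]
Step 3: x=[6.6659] v=[-0.3405]
Step 4: x=[6.6433] v=[-0.4523]
Step 5: x=[6.6152] v=[-0.5627]
Step 6: x=[6.5816] v=[-0.6713]
Step 7: x=[6.5427] v=[-0.7778]
Step 8: x=[6.4986] v=[-0.8818]
Step 9: x=[6.4495] v=[-0.9830]
Step 10: x=[6.3954] v=[-1.0811]
Step 11: x=[6.3366] v=[-1.1758]
Step 12: x=[6.2733] v=[-1.2668]
Step 13: x=[6.2056] v=[-1.3538]
Step 14: x=[6.1338] v=[-1.4365]
Step 15: x=[6.0581] v=[-1.5146]
Step 16: x=[5.9787] v=[-1.5879]
Step 17: x=[5.8959] v=[-1.6562]
Step 18: x=[5.8099] v=[-1.7193]
Step 19: x=[5.7211] v=[-1.7769]
Step 20: x=[5.6297] v=[-1.8289]
Step 21: x=[5.5359] v=[-1.8751]
Step 22: x=[5.4401] v=[-1.9154]
Step 23: x=[5.3426] v=[-1.9496]
Step 24: x=[5.2437] v=[-1.9776]
Step 25: x=[5.1437] v=[-1.9994]
Step 26: x=[5.0430] v=[-2.0148]
Step 27: x=[4.9418] v=[-2.0239]
Step 28: x=[4.8405] v=[-2.0265]
Step 29: x=[4.7394] v=[-2.0227]
Step 30: x=[4.6388] v=[-2.0125]
Step 31: x=[4.5390] v=[-1.9960]
Step 32: x=[4.4403] v=[-1.9731]
Step 33: x=[4.3431] v=[-1.9440]
Step 34: x=[4.2477] v=[-1.9087]
Step 35: x=[4.1543] v=[-1.8674]
Step 36: x=[4.0633] v=[-1.8202]
Step 37: x=[3.9749] v=[-1.7672]
Step 38: x=[3.8895] v=[-1.7086]
Step 39: x=[3.8073] v=[-1.6446]
Step 40: x=[3.7285] v=[-1.5754]
Step 41: x=[3.6534] v=[-1.5012]
Step 42: x=[3.5823] v=[-1.4223]
Step 43: x=[3.5154] v=[-1.3388]
Step 44: x=[3.4528] v=[-1.2511]
Step 45: x=[3.3948] v=[-1.1594]
Step 46: x=[3.3416] v=[-1.0641]
Step 47: x=[3.2933] v=[-0.9654]
Step 48: x=[3.2501] v=[-0.8636]
Step 49: x=[3.2121] v=[-0.7591]
Step 50: x=[3.1795] v=[-0.6522]
Step 51: x=[3.1523] v=[-0.5432]
Step 52: x=[3.1307] v=[-0.4325]
Step 53: x=[3.1147] v=[-0.3204]
Step 54: x=[3.1043] v=[-0.2073]
Step 55: x=[3.0996] v=[-0.0936]
Step 56: x=[3.1006] v=[0.0204]
First v>=0 after going negative at step 56, time=2.8000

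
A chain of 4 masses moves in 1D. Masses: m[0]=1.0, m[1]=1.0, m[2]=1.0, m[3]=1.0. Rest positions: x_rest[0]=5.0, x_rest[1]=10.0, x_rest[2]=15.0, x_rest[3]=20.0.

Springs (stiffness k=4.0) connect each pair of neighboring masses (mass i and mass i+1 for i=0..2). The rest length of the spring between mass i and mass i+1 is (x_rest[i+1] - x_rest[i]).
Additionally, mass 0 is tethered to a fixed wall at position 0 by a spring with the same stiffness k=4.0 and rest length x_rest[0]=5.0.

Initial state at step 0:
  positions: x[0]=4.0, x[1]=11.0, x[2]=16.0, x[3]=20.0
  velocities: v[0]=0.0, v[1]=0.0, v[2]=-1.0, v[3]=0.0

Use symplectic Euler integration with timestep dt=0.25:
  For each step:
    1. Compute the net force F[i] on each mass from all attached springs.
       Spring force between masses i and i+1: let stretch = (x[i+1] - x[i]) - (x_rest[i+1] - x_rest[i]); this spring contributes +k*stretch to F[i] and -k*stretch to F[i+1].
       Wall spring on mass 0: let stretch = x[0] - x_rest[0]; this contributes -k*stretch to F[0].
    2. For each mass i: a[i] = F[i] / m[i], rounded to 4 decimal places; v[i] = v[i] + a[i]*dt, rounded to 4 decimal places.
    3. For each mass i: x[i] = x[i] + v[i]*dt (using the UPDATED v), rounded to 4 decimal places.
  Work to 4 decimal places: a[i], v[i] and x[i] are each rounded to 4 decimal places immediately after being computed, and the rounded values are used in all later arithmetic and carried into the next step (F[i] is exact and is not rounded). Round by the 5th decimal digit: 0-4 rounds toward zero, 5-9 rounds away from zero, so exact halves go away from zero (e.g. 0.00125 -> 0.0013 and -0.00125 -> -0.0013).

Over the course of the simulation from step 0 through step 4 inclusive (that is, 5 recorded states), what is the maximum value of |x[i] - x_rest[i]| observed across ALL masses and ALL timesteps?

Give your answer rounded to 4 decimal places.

Step 0: x=[4.0000 11.0000 16.0000 20.0000] v=[0.0000 0.0000 -1.0000 0.0000]
Step 1: x=[4.7500 10.5000 15.5000 20.2500] v=[3.0000 -2.0000 -2.0000 1.0000]
Step 2: x=[5.7500 9.8125 14.9375 20.5625] v=[4.0000 -2.7500 -2.2500 1.2500]
Step 3: x=[6.3281 9.3906 14.5000 20.7188] v=[2.3125 -1.6875 -1.7500 0.6250]
Step 4: x=[6.0898 9.4805 14.3399 20.5704] v=[-0.9531 0.3594 -0.6406 -0.5938]
Max displacement = 1.3281

Answer: 1.3281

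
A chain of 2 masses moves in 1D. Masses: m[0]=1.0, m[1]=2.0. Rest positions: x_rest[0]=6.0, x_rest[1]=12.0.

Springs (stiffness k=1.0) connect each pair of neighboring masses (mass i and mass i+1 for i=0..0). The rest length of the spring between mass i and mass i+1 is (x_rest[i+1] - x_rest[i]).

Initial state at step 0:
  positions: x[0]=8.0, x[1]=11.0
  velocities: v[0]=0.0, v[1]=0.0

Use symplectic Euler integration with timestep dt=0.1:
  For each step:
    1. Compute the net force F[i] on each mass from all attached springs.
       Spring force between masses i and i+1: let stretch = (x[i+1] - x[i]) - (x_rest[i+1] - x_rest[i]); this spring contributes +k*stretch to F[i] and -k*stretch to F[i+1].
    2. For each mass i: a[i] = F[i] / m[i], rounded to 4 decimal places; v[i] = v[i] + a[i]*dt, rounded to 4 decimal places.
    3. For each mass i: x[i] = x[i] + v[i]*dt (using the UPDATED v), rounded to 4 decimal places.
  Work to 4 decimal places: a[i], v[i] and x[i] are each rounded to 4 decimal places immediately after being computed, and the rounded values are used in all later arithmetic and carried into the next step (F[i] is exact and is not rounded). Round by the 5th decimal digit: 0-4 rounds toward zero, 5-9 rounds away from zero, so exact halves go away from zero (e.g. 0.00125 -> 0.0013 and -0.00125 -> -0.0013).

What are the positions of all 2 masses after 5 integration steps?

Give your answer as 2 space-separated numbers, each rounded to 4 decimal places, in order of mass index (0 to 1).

Step 0: x=[8.0000 11.0000] v=[0.0000 0.0000]
Step 1: x=[7.9700 11.0150] v=[-0.3000 0.1500]
Step 2: x=[7.9105 11.0448] v=[-0.5955 0.2978]
Step 3: x=[7.8223 11.0889] v=[-0.8821 0.4411]
Step 4: x=[7.7068 11.1467] v=[-1.1554 0.5778]
Step 5: x=[7.5657 11.2173] v=[-1.4114 0.7058]

Answer: 7.5657 11.2173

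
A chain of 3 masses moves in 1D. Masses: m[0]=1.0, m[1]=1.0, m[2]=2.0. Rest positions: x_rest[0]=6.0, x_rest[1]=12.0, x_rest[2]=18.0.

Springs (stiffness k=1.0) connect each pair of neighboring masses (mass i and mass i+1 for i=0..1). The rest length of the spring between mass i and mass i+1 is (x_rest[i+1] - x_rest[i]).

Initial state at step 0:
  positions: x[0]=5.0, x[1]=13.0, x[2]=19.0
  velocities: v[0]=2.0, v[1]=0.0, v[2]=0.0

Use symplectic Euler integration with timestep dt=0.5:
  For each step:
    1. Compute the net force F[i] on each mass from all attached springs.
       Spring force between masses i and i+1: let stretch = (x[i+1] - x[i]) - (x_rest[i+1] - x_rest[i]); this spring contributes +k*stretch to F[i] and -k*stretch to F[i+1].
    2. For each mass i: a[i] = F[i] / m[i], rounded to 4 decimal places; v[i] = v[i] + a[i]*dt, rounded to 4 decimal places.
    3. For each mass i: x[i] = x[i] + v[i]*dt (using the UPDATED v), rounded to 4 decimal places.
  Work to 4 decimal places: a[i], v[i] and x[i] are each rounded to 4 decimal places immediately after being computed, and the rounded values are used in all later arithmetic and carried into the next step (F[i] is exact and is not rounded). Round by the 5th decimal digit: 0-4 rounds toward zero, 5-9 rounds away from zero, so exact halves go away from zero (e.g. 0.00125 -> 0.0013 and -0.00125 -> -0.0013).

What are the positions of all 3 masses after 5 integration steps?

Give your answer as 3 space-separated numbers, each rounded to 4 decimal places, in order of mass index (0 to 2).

Answer: 9.3013 14.7606 18.4691

Derivation:
Step 0: x=[5.0000 13.0000 19.0000] v=[2.0000 0.0000 0.0000]
Step 1: x=[6.5000 12.5000 19.0000] v=[3.0000 -1.0000 0.0000]
Step 2: x=[8.0000 12.1250 18.9375] v=[3.0000 -0.7500 -0.1250]
Step 3: x=[9.0313 12.4219 18.7734] v=[2.0625 0.5938 -0.3282]
Step 4: x=[9.4102 13.4591 18.5654] v=[0.7578 2.0743 -0.4161]
Step 5: x=[9.3013 14.7606 18.4691] v=[-0.2178 2.6030 -0.1927]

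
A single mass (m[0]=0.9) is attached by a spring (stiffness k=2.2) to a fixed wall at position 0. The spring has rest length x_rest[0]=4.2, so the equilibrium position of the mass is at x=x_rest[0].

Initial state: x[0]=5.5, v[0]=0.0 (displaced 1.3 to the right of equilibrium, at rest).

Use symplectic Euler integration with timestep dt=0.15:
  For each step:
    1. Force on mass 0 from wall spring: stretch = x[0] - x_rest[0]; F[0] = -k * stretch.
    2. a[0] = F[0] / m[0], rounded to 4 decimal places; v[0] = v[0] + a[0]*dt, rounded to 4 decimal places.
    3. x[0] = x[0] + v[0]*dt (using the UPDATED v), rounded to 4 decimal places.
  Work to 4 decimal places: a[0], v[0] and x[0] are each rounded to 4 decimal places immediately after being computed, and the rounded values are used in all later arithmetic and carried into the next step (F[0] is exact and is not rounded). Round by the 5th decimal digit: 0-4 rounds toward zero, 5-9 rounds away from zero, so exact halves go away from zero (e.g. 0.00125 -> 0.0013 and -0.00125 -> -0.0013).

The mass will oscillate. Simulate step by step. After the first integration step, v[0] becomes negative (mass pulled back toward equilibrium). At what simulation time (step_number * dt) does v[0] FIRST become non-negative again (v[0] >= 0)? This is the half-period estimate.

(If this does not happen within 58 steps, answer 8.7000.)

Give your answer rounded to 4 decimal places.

Step 0: x=[5.5000] v=[0.0000]
Step 1: x=[5.4285] v=[-0.4767]
Step 2: x=[5.2894] v=[-0.9272]
Step 3: x=[5.0904] v=[-1.3267]
Step 4: x=[4.8424] v=[-1.6532]
Step 5: x=[4.5591] v=[-1.8887]
Step 6: x=[4.2560] v=[-2.0204]
Step 7: x=[3.9499] v=[-2.0409]
Step 8: x=[3.6575] v=[-1.9492]
Step 9: x=[3.3950] v=[-1.7503]
Step 10: x=[3.1767] v=[-1.4551]
Step 11: x=[3.0147] v=[-1.0799]
Step 12: x=[2.9179] v=[-0.6453]
Step 13: x=[2.8916] v=[-0.1752]
Step 14: x=[2.9373] v=[0.3045]
First v>=0 after going negative at step 14, time=2.1000

Answer: 2.1000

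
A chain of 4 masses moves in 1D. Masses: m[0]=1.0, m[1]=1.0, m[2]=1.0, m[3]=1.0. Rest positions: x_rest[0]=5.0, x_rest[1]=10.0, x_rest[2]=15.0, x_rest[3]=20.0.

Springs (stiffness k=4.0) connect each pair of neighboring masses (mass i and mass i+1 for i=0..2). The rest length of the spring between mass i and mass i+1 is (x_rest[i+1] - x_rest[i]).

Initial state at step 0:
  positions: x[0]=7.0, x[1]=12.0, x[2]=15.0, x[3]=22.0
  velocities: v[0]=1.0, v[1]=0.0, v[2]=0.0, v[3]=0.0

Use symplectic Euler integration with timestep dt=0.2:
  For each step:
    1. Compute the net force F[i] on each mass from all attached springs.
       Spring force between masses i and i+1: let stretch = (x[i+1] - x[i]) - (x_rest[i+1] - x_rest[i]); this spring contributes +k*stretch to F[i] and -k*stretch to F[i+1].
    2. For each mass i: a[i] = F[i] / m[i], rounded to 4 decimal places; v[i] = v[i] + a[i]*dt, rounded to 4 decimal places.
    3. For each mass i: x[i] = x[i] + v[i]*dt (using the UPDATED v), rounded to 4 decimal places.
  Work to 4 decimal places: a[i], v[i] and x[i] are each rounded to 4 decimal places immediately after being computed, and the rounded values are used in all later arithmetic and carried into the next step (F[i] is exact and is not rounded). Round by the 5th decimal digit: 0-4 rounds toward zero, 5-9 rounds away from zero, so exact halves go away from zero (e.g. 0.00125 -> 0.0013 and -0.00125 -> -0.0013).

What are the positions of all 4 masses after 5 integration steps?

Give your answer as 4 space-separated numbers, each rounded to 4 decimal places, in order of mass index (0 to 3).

Step 0: x=[7.0000 12.0000 15.0000 22.0000] v=[1.0000 0.0000 0.0000 0.0000]
Step 1: x=[7.2000 11.6800 15.6400 21.6800] v=[1.0000 -1.6000 3.2000 -1.6000]
Step 2: x=[7.3168 11.2768 16.6128 21.1936] v=[0.5840 -2.0160 4.8640 -2.4320]
Step 3: x=[7.2672 11.0938 17.4648 20.7743] v=[-0.2480 -0.9152 4.2598 -2.0966]
Step 4: x=[7.0299 11.3179 17.8269 20.6255] v=[-1.1867 1.1203 1.8106 -0.7442]
Step 5: x=[6.6786 11.8973 17.5954 20.8289] v=[-1.7563 2.8971 -1.1577 1.0169]

Answer: 6.6786 11.8973 17.5954 20.8289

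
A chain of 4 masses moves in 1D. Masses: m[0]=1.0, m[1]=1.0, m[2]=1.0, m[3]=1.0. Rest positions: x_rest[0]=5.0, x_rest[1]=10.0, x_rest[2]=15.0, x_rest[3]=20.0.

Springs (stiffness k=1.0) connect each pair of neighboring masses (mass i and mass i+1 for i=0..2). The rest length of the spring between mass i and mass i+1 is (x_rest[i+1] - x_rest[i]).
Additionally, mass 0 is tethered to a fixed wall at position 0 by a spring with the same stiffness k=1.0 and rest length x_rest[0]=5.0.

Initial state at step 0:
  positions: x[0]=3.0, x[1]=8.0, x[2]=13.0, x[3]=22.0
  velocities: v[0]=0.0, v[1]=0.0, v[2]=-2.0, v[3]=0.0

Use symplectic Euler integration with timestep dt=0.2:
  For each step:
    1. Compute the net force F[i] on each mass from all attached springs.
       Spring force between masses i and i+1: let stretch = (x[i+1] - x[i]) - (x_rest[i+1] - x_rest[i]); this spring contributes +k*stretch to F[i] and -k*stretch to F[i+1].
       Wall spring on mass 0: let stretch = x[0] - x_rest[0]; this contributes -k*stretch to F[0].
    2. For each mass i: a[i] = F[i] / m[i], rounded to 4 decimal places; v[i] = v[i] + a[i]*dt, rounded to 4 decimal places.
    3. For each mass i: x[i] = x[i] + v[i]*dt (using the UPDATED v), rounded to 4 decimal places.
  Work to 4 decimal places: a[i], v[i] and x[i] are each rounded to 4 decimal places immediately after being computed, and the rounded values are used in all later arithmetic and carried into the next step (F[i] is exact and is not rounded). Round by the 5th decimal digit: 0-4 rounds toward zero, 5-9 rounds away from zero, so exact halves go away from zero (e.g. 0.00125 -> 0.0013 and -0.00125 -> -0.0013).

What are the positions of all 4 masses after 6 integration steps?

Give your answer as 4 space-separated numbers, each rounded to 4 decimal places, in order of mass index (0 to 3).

Step 0: x=[3.0000 8.0000 13.0000 22.0000] v=[0.0000 0.0000 -2.0000 0.0000]
Step 1: x=[3.0800 8.0000 12.7600 21.8400] v=[0.4000 0.0000 -1.2000 -0.8000]
Step 2: x=[3.2336 7.9936 12.6928 21.5168] v=[0.7680 -0.0320 -0.3360 -1.6160]
Step 3: x=[3.4483 7.9848 12.7906 21.0406] v=[1.0733 -0.0442 0.4890 -2.3808]
Step 4: x=[3.7065 7.9867 13.0262 20.4344] v=[1.2909 0.0097 1.1778 -3.0308]
Step 5: x=[3.9876 8.0190 13.3565 19.7319] v=[1.4056 0.1616 1.6515 -3.5124]
Step 6: x=[4.2705 8.1036 13.7283 18.9744] v=[1.4144 0.4228 1.8591 -3.7875]

Answer: 4.2705 8.1036 13.7283 18.9744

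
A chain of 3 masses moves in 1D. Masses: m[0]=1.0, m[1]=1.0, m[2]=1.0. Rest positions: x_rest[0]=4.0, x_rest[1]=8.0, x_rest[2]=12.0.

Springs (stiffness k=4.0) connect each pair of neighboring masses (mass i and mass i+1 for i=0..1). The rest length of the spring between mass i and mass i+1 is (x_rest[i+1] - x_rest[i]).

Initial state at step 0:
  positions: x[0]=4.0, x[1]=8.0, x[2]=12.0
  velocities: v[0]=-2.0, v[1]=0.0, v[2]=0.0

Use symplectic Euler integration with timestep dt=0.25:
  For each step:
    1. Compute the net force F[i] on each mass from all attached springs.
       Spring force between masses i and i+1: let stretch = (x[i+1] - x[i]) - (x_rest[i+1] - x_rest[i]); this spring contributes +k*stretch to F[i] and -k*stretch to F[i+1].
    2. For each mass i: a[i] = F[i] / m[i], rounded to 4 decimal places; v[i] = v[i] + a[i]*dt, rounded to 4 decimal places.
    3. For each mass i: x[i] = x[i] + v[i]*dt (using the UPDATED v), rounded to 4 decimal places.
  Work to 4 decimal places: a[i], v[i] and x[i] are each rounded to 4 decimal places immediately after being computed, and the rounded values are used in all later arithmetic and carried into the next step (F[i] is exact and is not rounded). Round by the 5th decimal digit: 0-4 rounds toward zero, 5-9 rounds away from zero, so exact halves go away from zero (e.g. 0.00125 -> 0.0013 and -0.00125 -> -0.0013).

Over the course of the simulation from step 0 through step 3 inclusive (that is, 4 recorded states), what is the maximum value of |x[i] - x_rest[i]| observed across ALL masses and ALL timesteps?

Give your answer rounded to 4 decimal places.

Step 0: x=[4.0000 8.0000 12.0000] v=[-2.0000 0.0000 0.0000]
Step 1: x=[3.5000 8.0000 12.0000] v=[-2.0000 0.0000 0.0000]
Step 2: x=[3.1250 7.8750 12.0000] v=[-1.5000 -0.5000 0.0000]
Step 3: x=[2.9375 7.5938 11.9688] v=[-0.7500 -1.1250 -0.1250]
Max displacement = 1.0625

Answer: 1.0625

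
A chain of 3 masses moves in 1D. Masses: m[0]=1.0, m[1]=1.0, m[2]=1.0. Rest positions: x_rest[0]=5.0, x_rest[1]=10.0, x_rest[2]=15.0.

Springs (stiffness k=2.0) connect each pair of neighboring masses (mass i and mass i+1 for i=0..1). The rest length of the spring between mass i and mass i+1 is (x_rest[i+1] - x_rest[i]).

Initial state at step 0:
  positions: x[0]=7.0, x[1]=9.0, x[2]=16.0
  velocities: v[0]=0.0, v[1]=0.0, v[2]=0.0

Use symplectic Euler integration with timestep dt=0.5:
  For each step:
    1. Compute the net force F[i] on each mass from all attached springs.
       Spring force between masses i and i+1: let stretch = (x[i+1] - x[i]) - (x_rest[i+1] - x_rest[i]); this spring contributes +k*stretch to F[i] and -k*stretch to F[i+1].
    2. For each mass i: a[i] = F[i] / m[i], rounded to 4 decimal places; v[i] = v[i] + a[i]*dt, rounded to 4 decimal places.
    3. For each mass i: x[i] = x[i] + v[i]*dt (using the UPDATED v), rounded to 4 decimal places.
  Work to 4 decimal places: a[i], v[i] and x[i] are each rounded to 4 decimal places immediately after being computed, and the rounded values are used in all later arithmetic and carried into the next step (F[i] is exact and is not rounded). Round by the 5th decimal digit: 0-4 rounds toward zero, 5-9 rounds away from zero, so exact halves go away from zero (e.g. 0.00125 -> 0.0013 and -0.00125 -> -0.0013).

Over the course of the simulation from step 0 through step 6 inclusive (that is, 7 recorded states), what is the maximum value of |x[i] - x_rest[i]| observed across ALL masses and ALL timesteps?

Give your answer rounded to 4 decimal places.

Answer: 2.7500

Derivation:
Step 0: x=[7.0000 9.0000 16.0000] v=[0.0000 0.0000 0.0000]
Step 1: x=[5.5000 11.5000 15.0000] v=[-3.0000 5.0000 -2.0000]
Step 2: x=[4.5000 12.7500 14.7500] v=[-2.0000 2.5000 -0.5000]
Step 3: x=[5.1250 10.8750 16.0000] v=[1.2500 -3.7500 2.5000]
Step 4: x=[6.1250 8.6875 17.1875] v=[2.0000 -4.3750 2.3750]
Step 5: x=[5.9063 9.4688 16.6250] v=[-0.4375 1.5625 -1.1250]
Step 6: x=[4.9688 12.0469 14.9844] v=[-1.8750 5.1562 -3.2812]
Max displacement = 2.7500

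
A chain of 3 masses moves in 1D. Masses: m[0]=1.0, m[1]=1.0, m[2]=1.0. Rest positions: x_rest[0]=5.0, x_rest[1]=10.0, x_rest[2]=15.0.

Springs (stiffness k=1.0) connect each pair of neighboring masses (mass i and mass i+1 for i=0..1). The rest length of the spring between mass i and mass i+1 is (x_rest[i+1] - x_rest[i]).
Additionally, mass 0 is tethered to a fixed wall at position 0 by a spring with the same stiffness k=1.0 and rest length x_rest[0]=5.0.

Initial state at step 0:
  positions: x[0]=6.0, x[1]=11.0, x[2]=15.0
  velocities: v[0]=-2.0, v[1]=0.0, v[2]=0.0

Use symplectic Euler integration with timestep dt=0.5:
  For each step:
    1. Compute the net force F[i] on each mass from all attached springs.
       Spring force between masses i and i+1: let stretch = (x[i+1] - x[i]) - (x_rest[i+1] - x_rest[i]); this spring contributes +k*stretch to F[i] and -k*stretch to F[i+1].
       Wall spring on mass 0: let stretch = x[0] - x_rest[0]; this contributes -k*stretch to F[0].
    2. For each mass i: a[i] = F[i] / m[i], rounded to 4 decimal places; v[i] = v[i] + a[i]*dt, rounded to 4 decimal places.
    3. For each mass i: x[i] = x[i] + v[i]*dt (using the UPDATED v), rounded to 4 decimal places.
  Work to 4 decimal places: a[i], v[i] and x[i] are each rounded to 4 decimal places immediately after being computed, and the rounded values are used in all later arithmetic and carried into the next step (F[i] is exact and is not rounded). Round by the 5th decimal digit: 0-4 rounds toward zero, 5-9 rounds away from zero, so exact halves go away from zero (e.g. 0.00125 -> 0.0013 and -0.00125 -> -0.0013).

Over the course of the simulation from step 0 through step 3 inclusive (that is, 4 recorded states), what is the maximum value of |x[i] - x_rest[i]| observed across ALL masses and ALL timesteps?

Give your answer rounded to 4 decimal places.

Answer: 1.5000

Derivation:
Step 0: x=[6.0000 11.0000 15.0000] v=[-2.0000 0.0000 0.0000]
Step 1: x=[4.7500 10.7500 15.2500] v=[-2.5000 -0.5000 0.5000]
Step 2: x=[3.8125 10.1250 15.6250] v=[-1.8750 -1.2500 0.7500]
Step 3: x=[3.5000 9.2969 15.8750] v=[-0.6250 -1.6563 0.5000]
Max displacement = 1.5000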